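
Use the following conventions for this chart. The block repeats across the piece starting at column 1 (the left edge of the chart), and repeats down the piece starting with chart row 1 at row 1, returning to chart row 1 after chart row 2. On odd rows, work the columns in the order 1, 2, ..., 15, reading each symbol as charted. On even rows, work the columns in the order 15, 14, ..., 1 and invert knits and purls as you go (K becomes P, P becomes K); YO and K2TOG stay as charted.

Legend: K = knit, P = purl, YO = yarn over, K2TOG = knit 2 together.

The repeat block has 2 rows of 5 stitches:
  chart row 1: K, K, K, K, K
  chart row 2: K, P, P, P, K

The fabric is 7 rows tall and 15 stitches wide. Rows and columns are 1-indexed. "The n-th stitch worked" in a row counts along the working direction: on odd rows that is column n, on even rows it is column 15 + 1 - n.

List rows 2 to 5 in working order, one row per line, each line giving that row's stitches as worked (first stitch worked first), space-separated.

Row 2: chart row 2, WS - tiled (columns 1-15): K P P P K K P P P K K P P P K; work from column 15 back to 1 with K<->P swapped.
Row 3: chart row 1, RS - tile across columns 1-15 and work as-is.
Row 4: chart row 2, WS - tiled (columns 1-15): K P P P K K P P P K K P P P K; work from column 15 back to 1 with K<->P swapped.
Row 5: chart row 1, RS - tile across columns 1-15 and work as-is.

Rows as worked:
P K K K P P K K K P P K K K P
K K K K K K K K K K K K K K K
P K K K P P K K K P P K K K P
K K K K K K K K K K K K K K K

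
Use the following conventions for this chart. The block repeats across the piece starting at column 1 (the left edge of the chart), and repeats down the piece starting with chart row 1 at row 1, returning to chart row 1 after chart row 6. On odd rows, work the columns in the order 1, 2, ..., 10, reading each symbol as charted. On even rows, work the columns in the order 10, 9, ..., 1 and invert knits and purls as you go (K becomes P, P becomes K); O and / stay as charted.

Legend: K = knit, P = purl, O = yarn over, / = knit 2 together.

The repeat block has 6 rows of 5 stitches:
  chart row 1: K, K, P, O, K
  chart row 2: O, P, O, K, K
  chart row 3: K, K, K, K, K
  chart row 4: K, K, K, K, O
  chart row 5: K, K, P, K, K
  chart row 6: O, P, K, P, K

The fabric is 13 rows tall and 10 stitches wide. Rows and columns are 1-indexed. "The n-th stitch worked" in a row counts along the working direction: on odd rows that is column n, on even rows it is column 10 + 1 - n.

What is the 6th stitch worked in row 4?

Result:
O

Derivation:
For row 4: chart row = ((4-1) mod 6) + 1 = 4; this is a WS (even) row.
Chart row 4 tiled across columns 1-10: K K K K O K K K K O
WS row: flip the tiled sequence (start at column 10) and apply K<->P; O and / stay.
Row 4 as worked: O P P P P O P P P P
Stitch 6 in working order -> O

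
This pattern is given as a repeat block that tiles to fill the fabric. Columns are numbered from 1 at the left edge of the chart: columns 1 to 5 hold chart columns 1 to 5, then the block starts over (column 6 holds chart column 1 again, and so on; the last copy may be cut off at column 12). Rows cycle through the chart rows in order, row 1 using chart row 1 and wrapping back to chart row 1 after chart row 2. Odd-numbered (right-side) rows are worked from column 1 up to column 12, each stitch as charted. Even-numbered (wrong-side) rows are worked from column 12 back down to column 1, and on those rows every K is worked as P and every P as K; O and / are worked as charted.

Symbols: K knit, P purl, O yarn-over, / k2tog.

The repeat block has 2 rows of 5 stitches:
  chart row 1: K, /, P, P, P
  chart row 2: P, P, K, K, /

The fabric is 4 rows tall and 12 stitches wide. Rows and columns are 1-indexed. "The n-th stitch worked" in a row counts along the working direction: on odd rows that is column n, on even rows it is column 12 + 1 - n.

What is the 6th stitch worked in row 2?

For row 2: chart row = ((2-1) mod 2) + 1 = 2; this is a WS (even) row.
Chart row 2 tiled across columns 1-12: P P K K / P P K K / P P
WS row: flip the tiled sequence (start at column 12) and apply K<->P; O and / stay.
Row 2 as worked: K K / P P K K / P P K K
Stitch 6 in working order -> K

Stitch:
K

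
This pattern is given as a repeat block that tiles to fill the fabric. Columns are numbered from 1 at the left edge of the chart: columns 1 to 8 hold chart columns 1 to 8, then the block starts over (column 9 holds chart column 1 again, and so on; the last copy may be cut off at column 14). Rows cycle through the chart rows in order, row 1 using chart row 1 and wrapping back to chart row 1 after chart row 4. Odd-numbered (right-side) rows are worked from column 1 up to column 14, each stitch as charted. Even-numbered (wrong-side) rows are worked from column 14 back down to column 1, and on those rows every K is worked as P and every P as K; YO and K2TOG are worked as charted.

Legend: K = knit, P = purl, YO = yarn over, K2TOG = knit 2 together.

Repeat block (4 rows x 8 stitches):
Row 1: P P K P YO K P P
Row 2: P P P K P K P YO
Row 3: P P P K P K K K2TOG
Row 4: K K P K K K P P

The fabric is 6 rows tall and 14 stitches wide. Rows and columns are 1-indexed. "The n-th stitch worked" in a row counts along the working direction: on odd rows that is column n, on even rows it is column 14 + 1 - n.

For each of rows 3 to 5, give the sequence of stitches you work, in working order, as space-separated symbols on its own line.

Row 3: chart row 3, RS - tile across columns 1-14 and work as-is.
Row 4: chart row 4, WS - tiled (columns 1-14): K K P K K K P P K K P K K K; work from column 14 back to 1 with K<->P swapped.
Row 5: chart row 1, RS - tile across columns 1-14 and work as-is.

Rows as worked:
P P P K P K K K2TOG P P P K P K
P P P K P P K K P P P K P P
P P K P YO K P P P P K P YO K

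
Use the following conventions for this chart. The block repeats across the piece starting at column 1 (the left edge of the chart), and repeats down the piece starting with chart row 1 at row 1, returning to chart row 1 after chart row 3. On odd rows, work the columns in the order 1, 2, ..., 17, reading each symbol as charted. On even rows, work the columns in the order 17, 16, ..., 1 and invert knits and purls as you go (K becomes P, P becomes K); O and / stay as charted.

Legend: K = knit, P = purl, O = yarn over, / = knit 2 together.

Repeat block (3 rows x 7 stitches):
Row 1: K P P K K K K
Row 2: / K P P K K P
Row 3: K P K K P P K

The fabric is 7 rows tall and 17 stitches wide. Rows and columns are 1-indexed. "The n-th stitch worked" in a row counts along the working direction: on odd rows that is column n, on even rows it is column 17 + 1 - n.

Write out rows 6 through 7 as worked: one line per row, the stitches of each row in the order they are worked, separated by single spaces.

Rows as worked:
P K P P K K P P K P P K K P P K P
K P P K K K K K P P K K K K K P P

Derivation:
Row 6: chart row 3, WS - tiled (columns 1-17): K P K K P P K K P K K P P K K P K; work from column 17 back to 1 with K<->P swapped.
Row 7: chart row 1, RS - tile across columns 1-17 and work as-is.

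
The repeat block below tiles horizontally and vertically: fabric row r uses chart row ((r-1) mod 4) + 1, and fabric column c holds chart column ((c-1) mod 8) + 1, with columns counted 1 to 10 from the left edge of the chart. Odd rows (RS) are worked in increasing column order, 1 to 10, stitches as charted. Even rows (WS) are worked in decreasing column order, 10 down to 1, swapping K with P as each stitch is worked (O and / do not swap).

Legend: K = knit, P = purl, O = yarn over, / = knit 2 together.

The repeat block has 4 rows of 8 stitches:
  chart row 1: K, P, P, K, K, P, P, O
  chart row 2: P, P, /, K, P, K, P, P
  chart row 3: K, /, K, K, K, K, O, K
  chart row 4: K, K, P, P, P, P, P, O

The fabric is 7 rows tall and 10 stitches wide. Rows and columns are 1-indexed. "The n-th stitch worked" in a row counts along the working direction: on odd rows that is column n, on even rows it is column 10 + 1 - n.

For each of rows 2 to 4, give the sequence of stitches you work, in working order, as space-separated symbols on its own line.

Result:
K K K K P K P / K K
K / K K K K O K K /
P P O K K K K K P P

Derivation:
Row 2: chart row 2, WS - tiled (columns 1-10): P P / K P K P P P P; work from column 10 back to 1 with K<->P swapped.
Row 3: chart row 3, RS - tile across columns 1-10 and work as-is.
Row 4: chart row 4, WS - tiled (columns 1-10): K K P P P P P O K K; work from column 10 back to 1 with K<->P swapped.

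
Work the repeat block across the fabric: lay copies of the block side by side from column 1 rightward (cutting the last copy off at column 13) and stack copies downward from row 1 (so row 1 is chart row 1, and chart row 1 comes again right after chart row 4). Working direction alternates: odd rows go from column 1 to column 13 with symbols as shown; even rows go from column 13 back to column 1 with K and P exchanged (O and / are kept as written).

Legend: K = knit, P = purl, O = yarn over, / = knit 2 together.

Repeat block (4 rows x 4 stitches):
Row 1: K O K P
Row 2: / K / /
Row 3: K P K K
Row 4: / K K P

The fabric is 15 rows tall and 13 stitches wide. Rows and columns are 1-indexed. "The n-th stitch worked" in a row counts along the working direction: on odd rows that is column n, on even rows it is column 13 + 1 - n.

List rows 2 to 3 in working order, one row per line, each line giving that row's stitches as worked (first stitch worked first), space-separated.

Rows as worked:
/ / / P / / / P / / / P /
K P K K K P K K K P K K K

Derivation:
Row 2: chart row 2, WS - tiled (columns 1-13): / K / / / K / / / K / / /; work from column 13 back to 1 with K<->P swapped.
Row 3: chart row 3, RS - tile across columns 1-13 and work as-is.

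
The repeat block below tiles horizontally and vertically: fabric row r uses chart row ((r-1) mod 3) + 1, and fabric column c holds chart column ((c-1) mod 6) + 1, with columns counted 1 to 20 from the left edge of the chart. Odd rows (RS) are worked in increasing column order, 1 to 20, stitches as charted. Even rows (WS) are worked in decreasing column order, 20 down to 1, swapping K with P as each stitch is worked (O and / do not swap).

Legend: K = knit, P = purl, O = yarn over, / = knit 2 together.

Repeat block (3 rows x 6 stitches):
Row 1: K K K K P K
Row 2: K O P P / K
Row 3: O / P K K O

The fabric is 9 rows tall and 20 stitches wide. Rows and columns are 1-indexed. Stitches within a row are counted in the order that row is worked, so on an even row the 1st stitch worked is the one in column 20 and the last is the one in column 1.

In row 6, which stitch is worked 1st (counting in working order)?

Result:
/

Derivation:
For row 6: chart row = ((6-1) mod 3) + 1 = 3; this is a WS (even) row.
Chart row 3 tiled across columns 1-20: O / P K K O O / P K K O O / P K K O O /
WS row: flip the tiled sequence (start at column 20) and apply K<->P; O and / stay.
Row 6 as worked: / O O P P K / O O P P K / O O P P K / O
The 1st stitch worked is /.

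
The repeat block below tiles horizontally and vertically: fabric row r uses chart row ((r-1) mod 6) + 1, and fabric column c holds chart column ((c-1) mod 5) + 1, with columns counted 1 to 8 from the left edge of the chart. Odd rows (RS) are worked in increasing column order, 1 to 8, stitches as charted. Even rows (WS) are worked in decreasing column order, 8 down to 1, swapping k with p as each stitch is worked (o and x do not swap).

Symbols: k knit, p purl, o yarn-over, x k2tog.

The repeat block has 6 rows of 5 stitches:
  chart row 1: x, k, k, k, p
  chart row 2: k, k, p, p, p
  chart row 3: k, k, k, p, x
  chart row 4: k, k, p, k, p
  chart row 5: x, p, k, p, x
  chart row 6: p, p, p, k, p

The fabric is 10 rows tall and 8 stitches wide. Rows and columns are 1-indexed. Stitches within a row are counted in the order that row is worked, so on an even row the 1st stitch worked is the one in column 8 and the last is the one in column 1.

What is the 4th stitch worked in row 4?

For row 4: chart row = ((4-1) mod 6) + 1 = 4; this is a WS (even) row.
Chart row 4 tiled across columns 1-8: k k p k p k k p
WS row: flip the tiled sequence (start at column 8) and apply k<->p; o and x stay.
Row 4 as worked: k p p k p k p p
The 4th stitch worked is k.

== STITCH ==
k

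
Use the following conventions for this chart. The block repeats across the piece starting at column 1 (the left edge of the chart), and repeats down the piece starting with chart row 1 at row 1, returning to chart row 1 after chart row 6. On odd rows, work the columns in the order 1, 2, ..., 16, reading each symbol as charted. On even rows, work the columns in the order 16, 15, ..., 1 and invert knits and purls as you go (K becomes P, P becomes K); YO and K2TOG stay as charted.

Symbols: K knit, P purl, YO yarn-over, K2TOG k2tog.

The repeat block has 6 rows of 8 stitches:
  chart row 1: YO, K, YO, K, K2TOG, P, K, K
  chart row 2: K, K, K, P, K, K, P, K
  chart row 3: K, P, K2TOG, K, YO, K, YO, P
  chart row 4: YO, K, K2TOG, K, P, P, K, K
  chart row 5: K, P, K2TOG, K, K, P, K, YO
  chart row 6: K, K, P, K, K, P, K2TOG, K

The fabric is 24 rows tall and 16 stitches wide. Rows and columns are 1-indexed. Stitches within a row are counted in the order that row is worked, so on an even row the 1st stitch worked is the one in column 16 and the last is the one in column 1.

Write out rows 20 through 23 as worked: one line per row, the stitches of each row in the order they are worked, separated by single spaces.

== ROWS AS WORKED ==
P K P P K P P P P K P P K P P P
K P K2TOG K YO K YO P K P K2TOG K YO K YO P
P P K K P K2TOG P YO P P K K P K2TOG P YO
K P K2TOG K K P K YO K P K2TOG K K P K YO

Derivation:
Row 20: chart row 2, WS - tiled (columns 1-16): K K K P K K P K K K K P K K P K; work from column 16 back to 1 with K<->P swapped.
Row 21: chart row 3, RS - tile across columns 1-16 and work as-is.
Row 22: chart row 4, WS - tiled (columns 1-16): YO K K2TOG K P P K K YO K K2TOG K P P K K; work from column 16 back to 1 with K<->P swapped.
Row 23: chart row 5, RS - tile across columns 1-16 and work as-is.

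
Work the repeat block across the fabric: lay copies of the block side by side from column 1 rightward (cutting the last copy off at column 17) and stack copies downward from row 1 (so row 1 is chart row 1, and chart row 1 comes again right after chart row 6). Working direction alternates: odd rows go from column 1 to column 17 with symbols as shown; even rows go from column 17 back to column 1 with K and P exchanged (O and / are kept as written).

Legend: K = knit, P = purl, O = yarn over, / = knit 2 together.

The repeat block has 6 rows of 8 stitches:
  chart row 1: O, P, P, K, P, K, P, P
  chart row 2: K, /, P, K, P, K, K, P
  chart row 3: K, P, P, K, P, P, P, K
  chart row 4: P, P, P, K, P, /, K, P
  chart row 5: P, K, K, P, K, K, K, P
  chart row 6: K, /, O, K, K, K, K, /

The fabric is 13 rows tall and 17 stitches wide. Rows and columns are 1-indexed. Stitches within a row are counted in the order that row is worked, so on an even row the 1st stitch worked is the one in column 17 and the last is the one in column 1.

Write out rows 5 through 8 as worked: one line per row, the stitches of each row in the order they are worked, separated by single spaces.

Row 5: chart row 5, RS - tile across columns 1-17 and work as-is.
Row 6: chart row 6, WS - tiled (columns 1-17): K / O K K K K / K / O K K K K / K; work from column 17 back to 1 with K<->P swapped.
Row 7: chart row 1, RS - tile across columns 1-17 and work as-is.
Row 8: chart row 2, WS - tiled (columns 1-17): K / P K P K K P K / P K P K K P K; work from column 17 back to 1 with K<->P swapped.

== ROWS AS WORKED ==
P K K P K K K P P K K P K K K P P
P / P P P P O / P / P P P P O / P
O P P K P K P P O P P K P K P P O
P K P P K P K / P K P P K P K / P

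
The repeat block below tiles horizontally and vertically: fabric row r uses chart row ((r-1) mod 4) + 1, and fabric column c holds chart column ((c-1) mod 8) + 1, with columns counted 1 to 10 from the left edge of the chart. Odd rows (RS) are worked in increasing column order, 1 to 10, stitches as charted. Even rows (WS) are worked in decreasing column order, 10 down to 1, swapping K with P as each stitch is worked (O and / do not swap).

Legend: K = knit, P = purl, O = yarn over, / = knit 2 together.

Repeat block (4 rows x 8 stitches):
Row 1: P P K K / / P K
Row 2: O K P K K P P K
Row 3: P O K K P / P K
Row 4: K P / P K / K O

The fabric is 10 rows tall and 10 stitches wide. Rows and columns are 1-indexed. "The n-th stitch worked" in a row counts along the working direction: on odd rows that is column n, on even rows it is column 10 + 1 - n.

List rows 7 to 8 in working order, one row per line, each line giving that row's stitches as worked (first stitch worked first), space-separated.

Result:
P O K K P / P K P O
K P O P / P K / K P

Derivation:
Row 7: chart row 3, RS - tile across columns 1-10 and work as-is.
Row 8: chart row 4, WS - tiled (columns 1-10): K P / P K / K O K P; work from column 10 back to 1 with K<->P swapped.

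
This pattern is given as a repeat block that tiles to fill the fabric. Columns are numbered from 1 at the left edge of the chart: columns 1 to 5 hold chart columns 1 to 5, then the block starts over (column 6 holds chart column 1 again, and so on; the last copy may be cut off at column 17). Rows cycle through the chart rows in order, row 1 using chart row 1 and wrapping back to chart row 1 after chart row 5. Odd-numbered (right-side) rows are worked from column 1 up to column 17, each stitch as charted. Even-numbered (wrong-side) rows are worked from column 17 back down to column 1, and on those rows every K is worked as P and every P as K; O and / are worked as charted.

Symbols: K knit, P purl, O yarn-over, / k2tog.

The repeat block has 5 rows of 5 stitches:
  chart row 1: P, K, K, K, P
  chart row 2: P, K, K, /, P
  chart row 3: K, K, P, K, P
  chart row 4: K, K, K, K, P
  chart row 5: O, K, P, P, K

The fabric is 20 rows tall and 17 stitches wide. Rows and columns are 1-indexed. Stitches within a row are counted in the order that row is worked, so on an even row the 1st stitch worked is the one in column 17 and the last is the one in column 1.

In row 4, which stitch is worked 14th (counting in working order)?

For row 4: chart row = ((4-1) mod 5) + 1 = 4; this is a WS (even) row.
Chart row 4 tiled across columns 1-17: K K K K P K K K K P K K K K P K K
WS: work from column 17 back to column 1 (reverse the tiled row), swapping K<->P (O and / unchanged).
Row 4 as worked: P P K P P P P K P P P P K P P P P
The 14th stitch worked is P.

Stitch:
P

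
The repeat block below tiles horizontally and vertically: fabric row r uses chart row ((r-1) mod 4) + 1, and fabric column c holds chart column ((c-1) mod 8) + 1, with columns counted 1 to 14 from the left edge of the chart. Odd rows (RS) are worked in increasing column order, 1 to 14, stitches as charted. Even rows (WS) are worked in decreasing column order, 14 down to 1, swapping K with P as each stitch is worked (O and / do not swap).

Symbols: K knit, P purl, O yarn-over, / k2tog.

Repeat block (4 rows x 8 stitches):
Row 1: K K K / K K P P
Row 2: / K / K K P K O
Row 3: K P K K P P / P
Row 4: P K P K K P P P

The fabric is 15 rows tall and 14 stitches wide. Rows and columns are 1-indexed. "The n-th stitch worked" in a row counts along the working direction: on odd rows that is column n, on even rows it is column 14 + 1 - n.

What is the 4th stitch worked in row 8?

Row 8: (8-1) mod 4 = 3, so use chart row 4. Even row -> WS.
Chart row 4 tiled across columns 1-14: P K P K K P P P P K P K K P
WS: work from column 14 back to column 1 (reverse the tiled row), swapping K<->P (O and / unchanged).
Row 8 as worked: K P P K P K K K K P P K P K
The 4th stitch worked is K.

== STITCH ==
K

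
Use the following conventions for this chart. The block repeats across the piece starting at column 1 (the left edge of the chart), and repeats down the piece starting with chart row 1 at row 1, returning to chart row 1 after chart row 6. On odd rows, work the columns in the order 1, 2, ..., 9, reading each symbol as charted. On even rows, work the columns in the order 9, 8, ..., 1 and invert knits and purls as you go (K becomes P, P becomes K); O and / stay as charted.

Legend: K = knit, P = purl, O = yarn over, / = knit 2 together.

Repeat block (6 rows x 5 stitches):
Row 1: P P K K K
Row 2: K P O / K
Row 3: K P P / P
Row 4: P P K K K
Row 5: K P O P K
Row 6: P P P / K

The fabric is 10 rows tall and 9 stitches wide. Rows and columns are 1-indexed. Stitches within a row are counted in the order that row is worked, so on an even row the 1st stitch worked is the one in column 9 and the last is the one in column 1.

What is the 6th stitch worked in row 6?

Result:
/

Derivation:
Row 6 uses chart row ((6-1) mod 6)+1 = 6. Row 6 is even, so WS.
Chart row 6 tiled across columns 1-9: P P P / K P P P /
WS: work from column 9 back to column 1 (reverse the tiled row), swapping K<->P (O and / unchanged).
Row 6 as worked: / K K K P / K K K
Stitch 6 in working order -> /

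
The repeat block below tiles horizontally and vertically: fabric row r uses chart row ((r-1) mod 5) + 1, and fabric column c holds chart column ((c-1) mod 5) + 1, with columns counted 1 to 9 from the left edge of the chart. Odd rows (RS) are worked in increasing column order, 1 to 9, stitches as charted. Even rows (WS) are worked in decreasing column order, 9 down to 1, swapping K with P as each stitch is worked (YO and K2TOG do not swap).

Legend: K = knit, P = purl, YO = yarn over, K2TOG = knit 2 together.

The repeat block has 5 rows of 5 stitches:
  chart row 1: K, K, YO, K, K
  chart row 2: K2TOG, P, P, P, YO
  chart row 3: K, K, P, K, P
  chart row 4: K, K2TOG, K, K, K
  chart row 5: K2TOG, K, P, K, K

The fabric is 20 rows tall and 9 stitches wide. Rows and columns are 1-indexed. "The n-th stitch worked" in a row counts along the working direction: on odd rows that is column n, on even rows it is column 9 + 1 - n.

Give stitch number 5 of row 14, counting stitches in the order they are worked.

== STITCH ==
P

Derivation:
For row 14: chart row = ((14-1) mod 5) + 1 = 4; this is a WS (even) row.
Chart row 4 tiled across columns 1-9: K K2TOG K K K K K2TOG K K
WS: work from column 9 back to column 1 (reverse the tiled row), swapping K<->P (YO and K2TOG unchanged).
Row 14 as worked: P P K2TOG P P P P K2TOG P
Stitch 5 in working order -> P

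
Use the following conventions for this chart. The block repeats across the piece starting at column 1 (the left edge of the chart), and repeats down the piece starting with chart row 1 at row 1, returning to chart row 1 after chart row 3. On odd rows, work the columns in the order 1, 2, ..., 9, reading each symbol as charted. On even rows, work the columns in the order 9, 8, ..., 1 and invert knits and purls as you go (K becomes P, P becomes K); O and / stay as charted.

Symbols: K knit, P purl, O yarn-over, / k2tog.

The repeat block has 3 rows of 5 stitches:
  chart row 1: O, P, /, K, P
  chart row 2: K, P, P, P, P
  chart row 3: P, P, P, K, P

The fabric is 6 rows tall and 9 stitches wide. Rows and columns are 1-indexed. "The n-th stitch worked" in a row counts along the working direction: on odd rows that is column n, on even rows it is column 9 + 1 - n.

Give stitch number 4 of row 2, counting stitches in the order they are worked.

Result:
P

Derivation:
Row 2: (2-1) mod 3 = 1, so use chart row 2. Even row -> WS.
Chart row 2 tiled across columns 1-9: K P P P P K P P P
WS row: flip the tiled sequence (start at column 9) and apply K<->P; O and / stay.
Row 2 as worked: K K K P K K K K P
Counting 4 along the worked row gives P.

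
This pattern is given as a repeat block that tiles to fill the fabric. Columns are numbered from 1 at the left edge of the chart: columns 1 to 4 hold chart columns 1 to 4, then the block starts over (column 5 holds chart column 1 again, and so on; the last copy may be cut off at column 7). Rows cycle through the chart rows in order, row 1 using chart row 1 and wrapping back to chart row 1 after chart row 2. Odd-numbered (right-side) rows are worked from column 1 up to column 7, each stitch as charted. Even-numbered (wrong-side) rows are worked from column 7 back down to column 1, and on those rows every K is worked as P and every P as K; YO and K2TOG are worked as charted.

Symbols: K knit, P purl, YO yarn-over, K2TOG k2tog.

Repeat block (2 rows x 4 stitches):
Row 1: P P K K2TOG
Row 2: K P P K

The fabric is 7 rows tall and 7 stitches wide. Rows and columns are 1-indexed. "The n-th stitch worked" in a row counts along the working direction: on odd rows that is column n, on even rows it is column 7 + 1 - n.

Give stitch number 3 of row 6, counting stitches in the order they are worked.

Row 6: (6-1) mod 2 = 1, so use chart row 2. Even row -> WS.
Chart row 2 tiled across columns 1-7: K P P K K P P
WS row: flip the tiled sequence (start at column 7) and apply K<->P; YO and K2TOG stay.
Row 6 as worked: K K P P K K P
Stitch 3 in working order -> P

Stitch:
P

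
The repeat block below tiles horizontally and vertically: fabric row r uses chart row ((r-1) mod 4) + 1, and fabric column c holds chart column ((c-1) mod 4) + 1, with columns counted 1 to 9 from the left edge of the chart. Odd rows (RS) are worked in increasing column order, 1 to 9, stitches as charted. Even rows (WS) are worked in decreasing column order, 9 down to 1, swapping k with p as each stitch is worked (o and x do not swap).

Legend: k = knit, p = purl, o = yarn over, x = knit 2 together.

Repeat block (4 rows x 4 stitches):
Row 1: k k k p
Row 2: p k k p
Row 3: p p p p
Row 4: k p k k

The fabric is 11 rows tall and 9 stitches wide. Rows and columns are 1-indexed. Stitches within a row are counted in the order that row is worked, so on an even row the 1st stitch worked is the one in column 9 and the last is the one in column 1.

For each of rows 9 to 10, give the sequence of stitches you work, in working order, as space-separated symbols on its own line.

== ROWS AS WORKED ==
k k k p k k k p k
k k p p k k p p k

Derivation:
Row 9: chart row 1, RS - tile across columns 1-9 and work as-is.
Row 10: chart row 2, WS - tiled (columns 1-9): p k k p p k k p p; work from column 9 back to 1 with k<->p swapped.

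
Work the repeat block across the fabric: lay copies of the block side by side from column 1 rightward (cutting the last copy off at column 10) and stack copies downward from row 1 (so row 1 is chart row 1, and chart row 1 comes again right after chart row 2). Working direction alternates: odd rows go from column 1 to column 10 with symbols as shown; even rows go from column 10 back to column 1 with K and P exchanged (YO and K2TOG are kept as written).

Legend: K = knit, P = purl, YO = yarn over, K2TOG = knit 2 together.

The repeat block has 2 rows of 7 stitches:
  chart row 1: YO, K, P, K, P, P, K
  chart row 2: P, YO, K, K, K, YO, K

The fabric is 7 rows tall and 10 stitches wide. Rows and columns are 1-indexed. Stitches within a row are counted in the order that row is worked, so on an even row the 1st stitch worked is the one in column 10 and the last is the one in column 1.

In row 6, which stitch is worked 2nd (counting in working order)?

Stitch:
YO

Derivation:
Row 6: (6-1) mod 2 = 1, so use chart row 2. Even row -> WS.
Chart row 2 tiled across columns 1-10: P YO K K K YO K P YO K
Wrong side: read the tiled row from column 10 down to 1 and exchange K with P (leave YO, K2TOG).
Row 6 as worked: P YO K P YO P P P YO K
Stitch 2 in working order -> YO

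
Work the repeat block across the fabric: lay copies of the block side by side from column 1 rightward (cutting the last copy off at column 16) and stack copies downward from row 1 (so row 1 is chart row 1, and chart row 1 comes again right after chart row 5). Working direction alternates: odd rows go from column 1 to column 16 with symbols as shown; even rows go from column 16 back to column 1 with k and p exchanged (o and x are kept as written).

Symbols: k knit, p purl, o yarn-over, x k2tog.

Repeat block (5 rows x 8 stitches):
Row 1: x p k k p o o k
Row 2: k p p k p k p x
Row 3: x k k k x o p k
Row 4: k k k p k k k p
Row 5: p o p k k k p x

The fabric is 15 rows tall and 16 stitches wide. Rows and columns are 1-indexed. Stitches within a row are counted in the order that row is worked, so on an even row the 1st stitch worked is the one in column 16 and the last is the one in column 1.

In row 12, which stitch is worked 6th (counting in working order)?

Result:
k

Derivation:
Row 12 uses chart row ((12-1) mod 5)+1 = 2. Row 12 is even, so WS.
Chart row 2 tiled across columns 1-16: k p p k p k p x k p p k p k p x
WS: work from column 16 back to column 1 (reverse the tiled row), swapping k<->p (o and x unchanged).
Row 12 as worked: x k p k p k k p x k p k p k k p
The 6th stitch worked is k.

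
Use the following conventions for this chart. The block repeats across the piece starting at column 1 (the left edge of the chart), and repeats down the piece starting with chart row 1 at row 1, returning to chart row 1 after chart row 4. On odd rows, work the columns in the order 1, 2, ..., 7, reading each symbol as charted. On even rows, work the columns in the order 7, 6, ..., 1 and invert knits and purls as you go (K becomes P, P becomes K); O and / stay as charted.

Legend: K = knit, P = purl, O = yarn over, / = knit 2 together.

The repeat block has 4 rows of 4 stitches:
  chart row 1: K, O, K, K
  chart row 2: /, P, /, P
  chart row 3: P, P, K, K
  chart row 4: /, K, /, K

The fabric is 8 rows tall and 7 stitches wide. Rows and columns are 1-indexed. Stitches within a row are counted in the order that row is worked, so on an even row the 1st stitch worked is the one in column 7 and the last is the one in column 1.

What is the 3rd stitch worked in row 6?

== STITCH ==
/

Derivation:
Row 6: (6-1) mod 4 = 1, so use chart row 2. Even row -> WS.
Chart row 2 tiled across columns 1-7: / P / P / P /
Wrong side: read the tiled row from column 7 down to 1 and exchange K with P (leave O, /).
Row 6 as worked: / K / K / K /
Counting 3 along the worked row gives /.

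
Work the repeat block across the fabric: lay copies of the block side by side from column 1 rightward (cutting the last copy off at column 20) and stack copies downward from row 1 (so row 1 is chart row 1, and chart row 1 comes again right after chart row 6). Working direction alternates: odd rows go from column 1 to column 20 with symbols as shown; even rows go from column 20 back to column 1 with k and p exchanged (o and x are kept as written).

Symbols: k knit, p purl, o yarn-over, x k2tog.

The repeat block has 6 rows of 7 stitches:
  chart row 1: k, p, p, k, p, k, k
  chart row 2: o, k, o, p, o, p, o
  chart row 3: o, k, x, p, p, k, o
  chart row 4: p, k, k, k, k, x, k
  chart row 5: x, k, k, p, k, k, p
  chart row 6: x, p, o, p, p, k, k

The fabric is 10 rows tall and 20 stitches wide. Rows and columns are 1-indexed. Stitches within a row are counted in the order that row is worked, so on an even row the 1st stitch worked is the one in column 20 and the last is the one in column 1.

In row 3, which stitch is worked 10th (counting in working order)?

Row 3 uses chart row ((3-1) mod 6)+1 = 3. Row 3 is odd, so RS.
Chart row 3 tiled across columns 1-20: o k x p p k o o k x p p k o o k x p p k
RS: work column 1 to column 20, symbols as charted — the tiled row is the row as worked.
Counting 10 along the worked row gives x.

== STITCH ==
x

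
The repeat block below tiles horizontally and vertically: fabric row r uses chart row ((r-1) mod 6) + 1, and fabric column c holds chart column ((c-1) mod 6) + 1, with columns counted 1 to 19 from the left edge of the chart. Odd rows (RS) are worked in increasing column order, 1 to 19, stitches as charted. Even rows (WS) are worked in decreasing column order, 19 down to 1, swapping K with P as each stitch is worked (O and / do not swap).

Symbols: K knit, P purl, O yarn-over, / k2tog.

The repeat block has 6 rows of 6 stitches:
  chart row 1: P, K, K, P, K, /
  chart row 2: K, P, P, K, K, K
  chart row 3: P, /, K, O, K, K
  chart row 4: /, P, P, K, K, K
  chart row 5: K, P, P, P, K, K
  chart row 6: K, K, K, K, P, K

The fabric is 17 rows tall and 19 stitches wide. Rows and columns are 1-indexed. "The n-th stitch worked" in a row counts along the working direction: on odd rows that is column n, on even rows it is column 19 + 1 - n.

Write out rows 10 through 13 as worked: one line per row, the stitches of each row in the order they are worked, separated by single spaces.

Row 10: chart row 4, WS - tiled (columns 1-19): / P P K K K / P P K K K / P P K K K /; work from column 19 back to 1 with K<->P swapped.
Row 11: chart row 5, RS - tile across columns 1-19 and work as-is.
Row 12: chart row 6, WS - tiled (columns 1-19): K K K K P K K K K K P K K K K K P K K; work from column 19 back to 1 with K<->P swapped.
Row 13: chart row 1, RS - tile across columns 1-19 and work as-is.

== ROWS AS WORKED ==
/ P P P K K / P P P K K / P P P K K /
K P P P K K K P P P K K K P P P K K K
P P K P P P P P K P P P P P K P P P P
P K K P K / P K K P K / P K K P K / P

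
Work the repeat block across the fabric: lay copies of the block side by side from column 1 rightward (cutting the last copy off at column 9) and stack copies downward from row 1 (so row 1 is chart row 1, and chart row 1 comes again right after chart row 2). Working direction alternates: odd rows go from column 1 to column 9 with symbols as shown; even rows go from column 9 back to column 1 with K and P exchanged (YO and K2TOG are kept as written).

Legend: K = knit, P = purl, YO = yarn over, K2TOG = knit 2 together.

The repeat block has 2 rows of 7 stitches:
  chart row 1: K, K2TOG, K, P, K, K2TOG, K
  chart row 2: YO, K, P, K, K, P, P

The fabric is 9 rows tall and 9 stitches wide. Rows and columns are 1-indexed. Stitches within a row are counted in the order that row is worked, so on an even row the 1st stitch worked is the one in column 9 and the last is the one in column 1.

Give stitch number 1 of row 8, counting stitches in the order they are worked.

Row 8 uses chart row ((8-1) mod 2)+1 = 2. Row 8 is even, so WS.
Chart row 2 tiled across columns 1-9: YO K P K K P P YO K
Wrong side: read the tiled row from column 9 down to 1 and exchange K with P (leave YO, K2TOG).
Row 8 as worked: P YO K K P P K P YO
The 1st stitch worked is P.

Result:
P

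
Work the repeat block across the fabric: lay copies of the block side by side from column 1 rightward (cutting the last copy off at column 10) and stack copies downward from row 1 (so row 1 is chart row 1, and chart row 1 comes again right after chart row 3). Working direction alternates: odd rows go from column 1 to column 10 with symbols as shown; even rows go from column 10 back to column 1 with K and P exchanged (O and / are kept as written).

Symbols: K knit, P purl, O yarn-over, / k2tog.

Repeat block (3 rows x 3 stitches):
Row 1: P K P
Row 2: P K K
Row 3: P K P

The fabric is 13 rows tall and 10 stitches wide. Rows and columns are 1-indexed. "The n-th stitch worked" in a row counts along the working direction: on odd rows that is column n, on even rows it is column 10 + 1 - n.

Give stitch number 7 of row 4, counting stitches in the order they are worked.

Row 4 uses chart row ((4-1) mod 3)+1 = 1. Row 4 is even, so WS.
Chart row 1 tiled across columns 1-10: P K P P K P P K P P
Wrong side: read the tiled row from column 10 down to 1 and exchange K with P (leave O, /).
Row 4 as worked: K K P K K P K K P K
Counting 7 along the worked row gives K.

Stitch:
K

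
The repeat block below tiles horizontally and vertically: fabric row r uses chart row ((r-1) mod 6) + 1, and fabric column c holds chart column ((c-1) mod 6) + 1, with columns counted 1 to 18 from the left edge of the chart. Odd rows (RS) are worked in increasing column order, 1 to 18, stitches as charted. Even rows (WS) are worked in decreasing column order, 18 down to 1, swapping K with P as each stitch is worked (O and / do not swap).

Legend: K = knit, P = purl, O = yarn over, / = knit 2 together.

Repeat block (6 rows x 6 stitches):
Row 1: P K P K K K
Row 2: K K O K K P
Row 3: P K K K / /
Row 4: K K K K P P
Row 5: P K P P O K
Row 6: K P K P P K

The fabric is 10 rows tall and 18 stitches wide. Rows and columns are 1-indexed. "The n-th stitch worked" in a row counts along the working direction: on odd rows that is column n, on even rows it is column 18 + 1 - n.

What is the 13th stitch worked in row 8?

Row 8: (8-1) mod 6 = 1, so use chart row 2. Even row -> WS.
Chart row 2 tiled across columns 1-18: K K O K K P K K O K K P K K O K K P
WS row: flip the tiled sequence (start at column 18) and apply K<->P; O and / stay.
Row 8 as worked: K P P O P P K P P O P P K P P O P P
The 13th stitch worked is K.

== STITCH ==
K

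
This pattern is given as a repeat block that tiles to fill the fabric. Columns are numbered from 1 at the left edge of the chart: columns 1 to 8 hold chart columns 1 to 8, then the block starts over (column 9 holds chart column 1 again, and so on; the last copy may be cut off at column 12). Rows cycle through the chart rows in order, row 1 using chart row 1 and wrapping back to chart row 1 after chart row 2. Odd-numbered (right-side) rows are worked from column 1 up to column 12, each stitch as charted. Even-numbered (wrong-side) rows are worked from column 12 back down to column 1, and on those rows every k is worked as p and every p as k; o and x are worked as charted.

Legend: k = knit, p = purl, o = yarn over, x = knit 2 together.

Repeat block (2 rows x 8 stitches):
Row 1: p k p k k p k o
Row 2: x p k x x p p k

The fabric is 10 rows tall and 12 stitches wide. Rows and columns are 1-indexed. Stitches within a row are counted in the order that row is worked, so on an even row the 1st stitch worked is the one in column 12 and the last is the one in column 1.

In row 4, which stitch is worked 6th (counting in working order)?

== STITCH ==
k

Derivation:
Row 4 uses chart row ((4-1) mod 2)+1 = 2. Row 4 is even, so WS.
Chart row 2 tiled across columns 1-12: x p k x x p p k x p k x
WS: work from column 12 back to column 1 (reverse the tiled row), swapping k<->p (o and x unchanged).
Row 4 as worked: x p k x p k k x x p k x
Stitch 6 in working order -> k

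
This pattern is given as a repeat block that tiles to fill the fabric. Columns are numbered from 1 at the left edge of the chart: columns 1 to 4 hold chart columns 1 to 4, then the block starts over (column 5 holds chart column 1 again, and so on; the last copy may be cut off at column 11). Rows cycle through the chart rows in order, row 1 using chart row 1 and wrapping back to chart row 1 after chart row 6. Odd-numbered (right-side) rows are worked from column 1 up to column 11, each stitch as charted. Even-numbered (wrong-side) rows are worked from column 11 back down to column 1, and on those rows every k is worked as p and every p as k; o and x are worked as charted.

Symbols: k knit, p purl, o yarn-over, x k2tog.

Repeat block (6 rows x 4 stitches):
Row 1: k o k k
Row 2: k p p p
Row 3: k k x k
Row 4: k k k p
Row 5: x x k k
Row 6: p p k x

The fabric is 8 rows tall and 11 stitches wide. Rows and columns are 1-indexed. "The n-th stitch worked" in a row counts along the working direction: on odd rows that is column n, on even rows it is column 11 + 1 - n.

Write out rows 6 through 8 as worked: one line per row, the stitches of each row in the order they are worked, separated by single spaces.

== ROWS AS WORKED ==
p k k x p k k x p k k
k o k k k o k k k o k
k k p k k k p k k k p

Derivation:
Row 6: chart row 6, WS - tiled (columns 1-11): p p k x p p k x p p k; work from column 11 back to 1 with k<->p swapped.
Row 7: chart row 1, RS - tile across columns 1-11 and work as-is.
Row 8: chart row 2, WS - tiled (columns 1-11): k p p p k p p p k p p; work from column 11 back to 1 with k<->p swapped.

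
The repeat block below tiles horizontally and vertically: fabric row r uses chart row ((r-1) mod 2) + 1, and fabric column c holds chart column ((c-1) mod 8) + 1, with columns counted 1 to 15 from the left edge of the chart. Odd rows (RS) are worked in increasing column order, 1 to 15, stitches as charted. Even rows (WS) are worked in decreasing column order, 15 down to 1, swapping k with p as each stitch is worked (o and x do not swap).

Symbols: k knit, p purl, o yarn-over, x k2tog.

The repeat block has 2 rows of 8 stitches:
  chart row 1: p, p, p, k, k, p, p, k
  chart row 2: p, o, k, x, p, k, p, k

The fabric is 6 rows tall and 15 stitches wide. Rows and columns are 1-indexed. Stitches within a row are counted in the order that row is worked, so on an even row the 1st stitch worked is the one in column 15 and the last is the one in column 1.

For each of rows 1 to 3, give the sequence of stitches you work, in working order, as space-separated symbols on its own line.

Row 1: chart row 1, RS - tile across columns 1-15 and work as-is.
Row 2: chart row 2, WS - tiled (columns 1-15): p o k x p k p k p o k x p k p; work from column 15 back to 1 with k<->p swapped.
Row 3: chart row 1, RS - tile across columns 1-15 and work as-is.

Result:
p p p k k p p k p p p k k p p
k p k x p o k p k p k x p o k
p p p k k p p k p p p k k p p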